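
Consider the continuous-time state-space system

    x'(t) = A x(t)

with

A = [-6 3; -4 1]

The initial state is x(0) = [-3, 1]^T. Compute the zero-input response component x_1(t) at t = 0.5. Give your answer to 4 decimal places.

det(sI - A) = s^2 - (tr A)s + det A, with tr A = (-6) + 1 = -5 and det A = (-6)·1 - 3·(-4) = -6 - (-12) = 6.
So p(s) = det(sI - A) = s^2 + 5s + 6.
Factor s^2 + 5s + 6: two numbers with sum -5 and product 6 are -2 and -3, so s^2 + 5s + 6 = (s + 2)(s + 3).
Hence p(s) = (s + 2) (s + 3), with roots -3, -2.
The eigenvalues -3, -2 are distinct and real, so A is diagonalisable and x(t) = e^{At} x(0) = V diag(e^{λ_i t}) V^{-1} x(0), where the columns of V are the eigenvectors.
λ = -3: A - (-3)I = [[-3, 3], [-4, 4]]. Row 1 gives (-3)·v1 + 3·v2 = 0, so take v_1 = [1, 1]^T.
λ = -2: A - (-2)I = [[-4, 3], [-4, 3]]. Row 1 gives (-4)·v1 + 3·v2 = 0, so take v_2 = [3, 4]^T.
V = [v_1 v_2] = [[1, 3], [1, 4]] has det V = 1, so V^{-1} = adj(V)/det V = [[4, -3], [-1, 1]].
Modal coordinates z(0) = V^{-1} x(0): 4·(-3) + (-3)·1 = -15; (-1)·(-3) + 1·1 = 4; so z(0) = [-15, 4]^T.
x_1(t) = Σ_i (v_i)_1 · z_i(0) · e^{λ_i t} (row 1 of V times the modal terms).
x_1(0.5) = 1·(-15)·e^{-3·0.5} + 3·4·e^{-2·0.5} = (-15)·0.223130 + 12·0.367879 = 1.0676.

1.0676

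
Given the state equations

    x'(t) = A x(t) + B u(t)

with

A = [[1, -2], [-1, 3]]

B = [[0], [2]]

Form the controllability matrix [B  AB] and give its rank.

AB = [[-4], [6]]
Controllability matrix C = [B  AB] = [[0, -4], [2, 6]]
det(C) = 0·6 - (-4)·2 = 0 - (-8) = 8 ≠ 0, so rank(C) = 2.
rank(C) = 2 = n, so the pair (A, B) is completely controllable.

2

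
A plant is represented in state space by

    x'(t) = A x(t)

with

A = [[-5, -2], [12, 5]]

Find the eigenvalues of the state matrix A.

det(sI - A) = s^2 - (tr A)s + det A, with tr A = (-5) + 5 = 0 and det A = (-5)·5 - (-2)·12 = -25 - (-24) = -1.
So p(s) = det(sI - A) = s^2 - 1.
Factor s^2 - 1: two numbers with sum 0 and product -1 are 1 and -1, so s^2 - 1 = (s - 1)(s + 1).
Hence p(s) = (s - 1) (s + 1), with roots -1, 1.
At least one eigenvalue has non-negative real part, so the system is not asymptotically stable.

-1, 1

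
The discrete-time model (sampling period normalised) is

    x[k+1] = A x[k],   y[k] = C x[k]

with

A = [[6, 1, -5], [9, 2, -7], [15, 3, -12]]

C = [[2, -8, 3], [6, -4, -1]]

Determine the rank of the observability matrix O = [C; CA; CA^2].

CA = [[-15, -5, 10], [-15, -5, 10]]
CA^2 = [[15, 5, -10], [15, 5, -10]]
Observability matrix O = [C; CA; CA^2] = [[2, -8, 3], [6, -4, -1], [-15, -5, 10], [-15, -5, 10], [15, 5, -10], [15, 5, -10]]
The columns c1, c2, c3 of O are linearly dependent: c1 + c2 + 2·c3 = 0 (check each entry), so rank(O) ≤ 2.
The 2×2 minor from rows 1, 2, columns 1, 2 is 2·(-4) - (-8)·6 = -8 - (-48) = 40 ≠ 0, so rank(O) = 2.
rank(O) = 2 < n = 3, so the pair (A, C) is not completely observable.

2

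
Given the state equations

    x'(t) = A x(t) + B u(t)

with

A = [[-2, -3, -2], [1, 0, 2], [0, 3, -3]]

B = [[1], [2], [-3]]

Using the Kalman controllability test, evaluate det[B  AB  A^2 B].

-357

AB = [[-2], [-5], [15]]
A^2B = [[-11], [28], [-60]]
Controllability matrix C = [B  AB  A^2B] = [[1, -2, -11], [2, -5, 28], [-3, 15, -60]]
Expanding along the first row, det(C) = 1·((-5)·(-60) - 28·15) - (-2)·(2·(-60) - 28·(-3)) + (-11)·(2·15 - (-5)·(-3)) = 1·(-120) - (-2)·(-36) + (-11)·15 = -357
Since det(C) ≠ 0, rank(C) = 3 and the system is completely controllable.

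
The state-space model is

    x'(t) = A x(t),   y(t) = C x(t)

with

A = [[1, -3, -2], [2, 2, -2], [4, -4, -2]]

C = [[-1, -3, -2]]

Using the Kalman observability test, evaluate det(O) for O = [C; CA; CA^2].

CA = [[-15, 5, 12]]
CA^2 = [[43, 7, -4]]
Observability matrix O = [C; CA; CA^2] = [[-1, -3, -2], [-15, 5, 12], [43, 7, -4]]
Expanding along the first row, det(O) = (-1)·(5·(-4) - 12·7) - (-3)·((-15)·(-4) - 12·43) + (-2)·((-15)·7 - 5·43) = (-1)·(-104) - (-3)·(-456) + (-2)·(-320) = -624
Since det(O) ≠ 0, rank(O) = 3 and the system is completely observable.

-624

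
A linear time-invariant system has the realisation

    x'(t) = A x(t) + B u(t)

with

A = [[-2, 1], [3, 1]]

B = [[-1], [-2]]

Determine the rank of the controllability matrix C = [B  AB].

AB = [[0], [-5]]
Controllability matrix C = [B  AB] = [[-1, 0], [-2, -5]]
det(C) = (-1)·(-5) - 0·(-2) = 5 - 0 = 5 ≠ 0, so rank(C) = 2.
rank(C) = 2 = n, so the pair (A, B) is completely controllable.

2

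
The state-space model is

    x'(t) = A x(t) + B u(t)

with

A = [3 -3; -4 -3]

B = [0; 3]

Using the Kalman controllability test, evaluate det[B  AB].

27

AB = [[-9], [-9]]
Controllability matrix C = [B  AB] = [[0, -9], [3, -9]]
det(C) = 0·(-9) - (-9)·3 = 0 - (-27) = 27
Since det(C) ≠ 0, rank(C) = 2 and the system is completely controllable.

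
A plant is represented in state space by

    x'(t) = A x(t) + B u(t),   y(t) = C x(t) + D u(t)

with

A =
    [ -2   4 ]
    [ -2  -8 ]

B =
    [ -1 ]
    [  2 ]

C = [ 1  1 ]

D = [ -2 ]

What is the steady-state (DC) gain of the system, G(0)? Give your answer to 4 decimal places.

G(0) = C(-A)^{-1}B + D = -C A^{-1} B + D.
det A = 24, so A^{-1} = (1/24)·adj(A) = [[-1/3, -1/6], [1/12, -1/12]]
A^{-1} B = [0, -1/4]^T
C A^{-1} B = -1/4
G(0) = D - C A^{-1} B = -2 - (-1/4) = -7/4 ≈ -1.7500

-1.7500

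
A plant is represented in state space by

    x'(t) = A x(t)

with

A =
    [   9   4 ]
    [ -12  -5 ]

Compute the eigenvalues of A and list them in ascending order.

1, 3

det(sI - A) = s^2 - (tr A)s + det A, with tr A = 9 + (-5) = 4 and det A = 9·(-5) - 4·(-12) = -45 - (-48) = 3.
So p(s) = det(sI - A) = s^2 - 4s + 3.
Factor s^2 - 4s + 3: two numbers with sum 4 and product 3 are 3 and 1, so s^2 - 4s + 3 = (s - 3)(s - 1).
Hence p(s) = (s - 3) (s - 1), with roots 1, 3.
At least one eigenvalue has non-negative real part, so the system is not asymptotically stable.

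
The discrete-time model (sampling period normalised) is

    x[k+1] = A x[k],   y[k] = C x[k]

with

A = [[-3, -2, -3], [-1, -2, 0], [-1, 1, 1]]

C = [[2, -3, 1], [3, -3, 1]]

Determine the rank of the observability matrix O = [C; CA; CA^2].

3

CA = [[-4, 3, -5], [-7, 1, -8]]
CA^2 = [[14, -3, 7], [28, 4, 13]]
Observability matrix O = [C; CA; CA^2] = [[2, -3, 1], [3, -3, 1], [-4, 3, -5], [-7, 1, -8], [14, -3, 7], [28, 4, 13]]
Take the 3×3 submatrix of O formed by rows 1, 2, 3: [[2, -3, 1], [3, -3, 1], [-4, 3, -5]]. Its determinant is 2·((-3)·(-5) - 1·3) - (-3)·(3·(-5) - 1·(-4)) + 1·(3·3 - (-3)·(-4)) = 2·12 - (-3)·(-11) + 1·(-3) = -12 ≠ 0.
So rank(O) ≥ 3; since O has 3 columns, rank(O) = 3.
rank(O) = 3 = n, so the pair (A, C) is completely observable.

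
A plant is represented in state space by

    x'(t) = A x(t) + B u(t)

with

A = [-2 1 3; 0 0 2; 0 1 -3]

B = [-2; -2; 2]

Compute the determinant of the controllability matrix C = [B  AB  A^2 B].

AB = [[8], [4], [-8]]
A^2B = [[-36], [-16], [28]]
Controllability matrix C = [B  AB  A^2B] = [[-2, 8, -36], [-2, 4, -16], [2, -8, 28]]
Expanding along the first row, det(C) = (-2)·(4·28 - (-16)·(-8)) - 8·((-2)·28 - (-16)·2) + (-36)·((-2)·(-8) - 4·2) = (-2)·(-16) - 8·(-24) + (-36)·8 = -64
Since det(C) ≠ 0, rank(C) = 3 and the system is completely controllable.

-64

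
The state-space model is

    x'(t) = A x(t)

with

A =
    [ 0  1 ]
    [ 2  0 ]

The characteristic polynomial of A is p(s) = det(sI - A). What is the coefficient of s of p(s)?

0

For a 2×2 matrix, det(sI - A) = s^2 - (tr A)s + det A.
tr A = 0, det A = -2.
So p(s) = s^2 - 2.
The coefficient of s is 0.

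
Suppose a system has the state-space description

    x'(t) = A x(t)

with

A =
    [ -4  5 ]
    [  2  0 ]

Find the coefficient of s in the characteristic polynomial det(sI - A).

For a 2×2 matrix, det(sI - A) = s^2 - (tr A)s + det A.
tr A = -4, det A = -10.
So p(s) = s^2 + 4s - 10.
The coefficient of s is 4.

4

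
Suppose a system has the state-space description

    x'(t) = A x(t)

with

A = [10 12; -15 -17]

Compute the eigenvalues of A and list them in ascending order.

det(sI - A) = s^2 - (tr A)s + det A, with tr A = 10 + (-17) = -7 and det A = 10·(-17) - 12·(-15) = -170 - (-180) = 10.
So p(s) = det(sI - A) = s^2 + 7s + 10.
Factor s^2 + 7s + 10: two numbers with sum -7 and product 10 are -2 and -5, so s^2 + 7s + 10 = (s + 2)(s + 5).
Hence p(s) = (s + 2) (s + 5), with roots -5, -2.
All eigenvalues have negative real part, so the system is asymptotically stable.

-5, -2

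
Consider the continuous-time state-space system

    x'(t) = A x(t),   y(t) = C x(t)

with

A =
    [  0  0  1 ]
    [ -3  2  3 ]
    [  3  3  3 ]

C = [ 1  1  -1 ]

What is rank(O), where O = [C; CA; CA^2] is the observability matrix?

CA = [[-6, -1, 1]]
CA^2 = [[6, 1, -6]]
Observability matrix O = [C; CA; CA^2] = [[1, 1, -1], [-6, -1, 1], [6, 1, -6]]
det(O) = 1·((-1)·(-6) - 1·1) - 1·((-6)·(-6) - 1·6) + (-1)·((-6)·1 - (-1)·6) = 1·5 - 1·30 + (-1)·0 = -25 ≠ 0, so rank(O) = 3.
rank(O) = 3 = n, so the pair (A, C) is completely observable.

3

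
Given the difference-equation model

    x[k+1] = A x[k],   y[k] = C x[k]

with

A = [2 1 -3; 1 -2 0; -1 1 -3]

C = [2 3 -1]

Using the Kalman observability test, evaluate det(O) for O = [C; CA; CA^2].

CA = [[8, -5, -3]]
CA^2 = [[14, 15, -15]]
Observability matrix O = [C; CA; CA^2] = [[2, 3, -1], [8, -5, -3], [14, 15, -15]]
Expanding along the first row, det(O) = 2·((-5)·(-15) - (-3)·15) - 3·(8·(-15) - (-3)·14) + (-1)·(8·15 - (-5)·14) = 2·120 - 3·(-78) + (-1)·190 = 284
Since det(O) ≠ 0, rank(O) = 3 and the system is completely observable.

284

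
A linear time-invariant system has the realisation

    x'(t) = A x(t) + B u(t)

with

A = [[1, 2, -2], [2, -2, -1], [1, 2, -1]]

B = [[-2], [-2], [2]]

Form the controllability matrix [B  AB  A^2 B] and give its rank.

3

AB = [[-10], [-2], [-8]]
A^2B = [[2], [-8], [-6]]
Controllability matrix C = [B  AB  A^2B] = [[-2, -10, 2], [-2, -2, -8], [2, -8, -6]]
det(C) = (-2)·((-2)·(-6) - (-8)·(-8)) - (-10)·((-2)·(-6) - (-8)·2) + 2·((-2)·(-8) - (-2)·2) = (-2)·(-52) - (-10)·28 + 2·20 = 424 ≠ 0, so rank(C) = 3.
rank(C) = 3 = n, so the pair (A, B) is completely controllable.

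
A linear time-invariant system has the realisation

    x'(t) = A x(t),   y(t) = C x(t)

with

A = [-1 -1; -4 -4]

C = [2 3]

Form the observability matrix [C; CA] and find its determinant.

14

CA = [[-14, -14]]
Observability matrix O = [C; CA] = [[2, 3], [-14, -14]]
det(O) = 2·(-14) - 3·(-14) = -28 - (-42) = 14
Since det(O) ≠ 0, rank(O) = 2 and the system is completely observable.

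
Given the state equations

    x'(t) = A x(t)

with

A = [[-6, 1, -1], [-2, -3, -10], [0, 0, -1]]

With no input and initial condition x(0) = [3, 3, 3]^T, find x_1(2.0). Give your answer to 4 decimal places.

det(sI - A) = s^3 - (tr A)s^2 + (M11 + M22 + M33)s - det A, where Mii is the 2×2 principal minor of A obtained by deleting row i and column i.
tr A = (-6) + (-3) + (-1) = -10; M11 = (-3)·(-1) - (-10)·0 = 3 - 0 = 3; M22 = (-6)·(-1) - (-1)·0 = 6 - 0 = 6; M33 = (-6)·(-3) - 1·(-2) = 18 - (-2) = 20; sum of minors = 29.
det A = (-6)·((-3)·(-1) - (-10)·0) - 1·((-2)·(-1) - (-10)·0) + (-1)·((-2)·0 - (-3)·0) = (-6)·3 - 1·2 + (-1)·0 = -20.
So p(s) = det(sI - A) = s^3 + 10s^2 + 29s + 20.
Rational-root test: any integer root divides 20. Testing small divisors, s = -1 works: p(-1) = -1 + 10 + (-29) + 20 = 0, so (s + 1) is a factor.
Dividing, p(s) = (s + 1)(s^2 + 9s + 20).
Factor s^2 + 9s + 20: two numbers with sum -9 and product 20 are -4 and -5, so s^2 + 9s + 20 = (s + 4)(s + 5).
Hence p(s) = (s + 1) (s + 4) (s + 5), with roots -5, -4, -1.
The eigenvalues -5, -4, -1 are distinct and real, so A is diagonalisable and x(t) = e^{At} x(0) = V diag(e^{λ_i t}) V^{-1} x(0), where the columns of V are the eigenvectors.
λ = -5: A - (-5)I = [[-1, 1, -1], [-2, 2, -10], [0, 0, 4]]. v must be orthogonal to every row; (row 1) × (row 2) = [-8, -8, 0], so take v_1 = [-1, -1, 0]^T.
λ = -4: A - (-4)I = [[-2, 1, -1], [-2, 1, -10], [0, 0, 3]]. v must be orthogonal to every row; (row 1) × (row 2) = [-9, -18, 0], so take v_2 = [1, 2, 0]^T.
λ = -1: A - (-1)I = [[-5, 1, -1], [-2, -2, -10], [0, 0, 0]]. v must be orthogonal to every row; (row 1) × (row 2) = [-12, -48, 12], so take v_3 = [-1, -4, 1]^T.
V = [v_1 v_2 v_3] = [[-1, 1, -1], [-1, 2, -4], [0, 0, 1]] has det V = -1, so V^{-1} = adj(V)/det V = [[-2, 1, 2], [-1, 1, 3], [0, 0, 1]].
Modal coordinates z(0) = V^{-1} x(0): (-2)·3 + 1·3 + 2·3 = 3; (-1)·3 + 1·3 + 3·3 = 9; 0·3 + 0·3 + 1·3 = 3; so z(0) = [3, 9, 3]^T.
x_1(t) = Σ_i (v_i)_1 · z_i(0) · e^{λ_i t} (row 1 of V times the modal terms).
x_1(2.0) = (-1)·3·e^{-5·2.0} + 1·9·e^{-4·2.0} + (-1)·3·e^{-1·2.0} = (-3)·0.000045 + 9·0.000335 + (-3)·0.135335 = -0.4031.

-0.4031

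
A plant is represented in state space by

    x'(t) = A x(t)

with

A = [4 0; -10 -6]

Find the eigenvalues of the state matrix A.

det(sI - A) = s^2 - (tr A)s + det A, with tr A = 4 + (-6) = -2 and det A = 4·(-6) - 0·(-10) = -24 - 0 = -24.
So p(s) = det(sI - A) = s^2 + 2s - 24.
Factor s^2 + 2s - 24: two numbers with sum -2 and product -24 are 4 and -6, so s^2 + 2s - 24 = (s - 4)(s + 6).
Hence p(s) = (s - 4) (s + 6), with roots -6, 4.
At least one eigenvalue has non-negative real part, so the system is not asymptotically stable.

-6, 4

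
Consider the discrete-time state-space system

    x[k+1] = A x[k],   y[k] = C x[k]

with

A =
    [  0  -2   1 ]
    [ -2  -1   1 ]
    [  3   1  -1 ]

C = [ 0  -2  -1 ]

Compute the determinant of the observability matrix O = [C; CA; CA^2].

-5

CA = [[1, 1, -1]]
CA^2 = [[-5, -4, 3]]
Observability matrix O = [C; CA; CA^2] = [[0, -2, -1], [1, 1, -1], [-5, -4, 3]]
Expanding along the first row, det(O) = 0·(1·3 - (-1)·(-4)) - (-2)·(1·3 - (-1)·(-5)) + (-1)·(1·(-4) - 1·(-5)) = 0·(-1) - (-2)·(-2) + (-1)·1 = -5
Since det(O) ≠ 0, rank(O) = 3 and the system is completely observable.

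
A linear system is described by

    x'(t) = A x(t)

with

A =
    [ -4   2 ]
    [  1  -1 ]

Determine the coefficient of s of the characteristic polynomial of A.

For a 2×2 matrix, det(sI - A) = s^2 - (tr A)s + det A.
tr A = -5, det A = 2.
So p(s) = s^2 + 5s + 2.
The coefficient of s is 5.

5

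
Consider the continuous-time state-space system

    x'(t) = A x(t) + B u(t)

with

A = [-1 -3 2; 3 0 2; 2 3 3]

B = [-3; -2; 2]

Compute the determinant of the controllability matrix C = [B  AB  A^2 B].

AB = [[13], [-5], [-6]]
A^2B = [[-10], [27], [-7]]
Controllability matrix C = [B  AB  A^2B] = [[-3, 13, -10], [-2, -5, 27], [2, -6, -7]]
Expanding along the first row, det(C) = (-3)·((-5)·(-7) - 27·(-6)) - 13·((-2)·(-7) - 27·2) + (-10)·((-2)·(-6) - (-5)·2) = (-3)·197 - 13·(-40) + (-10)·22 = -291
Since det(C) ≠ 0, rank(C) = 3 and the system is completely controllable.

-291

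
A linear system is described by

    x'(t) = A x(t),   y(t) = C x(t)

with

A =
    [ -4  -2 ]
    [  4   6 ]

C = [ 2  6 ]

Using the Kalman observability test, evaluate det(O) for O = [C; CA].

CA = [[16, 32]]
Observability matrix O = [C; CA] = [[2, 6], [16, 32]]
det(O) = 2·32 - 6·16 = 64 - 96 = -32
Since det(O) ≠ 0, rank(O) = 2 and the system is completely observable.

-32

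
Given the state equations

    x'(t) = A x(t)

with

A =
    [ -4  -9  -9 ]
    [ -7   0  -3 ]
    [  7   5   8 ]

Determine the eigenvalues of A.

-4, 3, 5

det(sI - A) = s^3 - (tr A)s^2 + (M11 + M22 + M33)s - det A, where Mii is the 2×2 principal minor of A obtained by deleting row i and column i.
tr A = (-4) + 0 + 8 = 4; M11 = 0·8 - (-3)·5 = 0 - (-15) = 15; M22 = (-4)·8 - (-9)·7 = -32 - (-63) = 31; M33 = (-4)·0 - (-9)·(-7) = 0 - 63 = -63; sum of minors = -17.
det A = (-4)·(0·8 - (-3)·5) - (-9)·((-7)·8 - (-3)·7) + (-9)·((-7)·5 - 0·7) = (-4)·15 - (-9)·(-35) + (-9)·(-35) = -60.
So p(s) = det(sI - A) = s^3 - 4s^2 - 17s + 60.
Rational-root test: any integer root divides 60. Testing small divisors, s = 3 works: p(3) = 27 + (-36) + (-51) + 60 = 0, so (s - 3) is a factor.
Dividing, p(s) = (s - 3)(s^2 - s - 20).
Factor s^2 - s - 20: two numbers with sum 1 and product -20 are 5 and -4, so s^2 - s - 20 = (s - 5)(s + 4).
Hence p(s) = (s - 5) (s - 3) (s + 4), with roots -4, 3, 5.
At least one eigenvalue has non-negative real part, so the system is not asymptotically stable.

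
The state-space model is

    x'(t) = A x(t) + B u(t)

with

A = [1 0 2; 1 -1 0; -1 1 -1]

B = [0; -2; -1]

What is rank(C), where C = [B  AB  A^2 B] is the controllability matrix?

AB = [[-2], [2], [-1]]
A^2B = [[-4], [-4], [5]]
Controllability matrix C = [B  AB  A^2B] = [[0, -2, -4], [-2, 2, -4], [-1, -1, 5]]
det(C) = 0·(2·5 - (-4)·(-1)) - (-2)·((-2)·5 - (-4)·(-1)) + (-4)·((-2)·(-1) - 2·(-1)) = 0·6 - (-2)·(-14) + (-4)·4 = -44 ≠ 0, so rank(C) = 3.
rank(C) = 3 = n, so the pair (A, B) is completely controllable.

3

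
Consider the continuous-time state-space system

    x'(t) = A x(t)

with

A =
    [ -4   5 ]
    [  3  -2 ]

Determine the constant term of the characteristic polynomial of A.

For a 2×2 matrix, det(sI - A) = s^2 - (tr A)s + det A.
tr A = -6, det A = -7.
So p(s) = s^2 + 6s - 7.
The constant term is -7.

-7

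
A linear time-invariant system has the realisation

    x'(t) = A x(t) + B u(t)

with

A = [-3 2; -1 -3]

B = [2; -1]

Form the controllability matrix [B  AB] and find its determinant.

-6

AB = [[-8], [1]]
Controllability matrix C = [B  AB] = [[2, -8], [-1, 1]]
det(C) = 2·1 - (-8)·(-1) = 2 - 8 = -6
Since det(C) ≠ 0, rank(C) = 2 and the system is completely controllable.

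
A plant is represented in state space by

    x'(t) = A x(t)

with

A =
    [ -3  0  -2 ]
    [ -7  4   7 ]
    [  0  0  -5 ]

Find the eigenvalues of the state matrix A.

det(sI - A) = s^3 - (tr A)s^2 + (M11 + M22 + M33)s - det A, where Mii is the 2×2 principal minor of A obtained by deleting row i and column i.
tr A = (-3) + 4 + (-5) = -4; M11 = 4·(-5) - 7·0 = -20 - 0 = -20; M22 = (-3)·(-5) - (-2)·0 = 15 - 0 = 15; M33 = (-3)·4 - 0·(-7) = -12 - 0 = -12; sum of minors = -17.
det A = (-3)·(4·(-5) - 7·0) - 0·((-7)·(-5) - 7·0) + (-2)·((-7)·0 - 4·0) = (-3)·(-20) - 0·35 + (-2)·0 = 60.
So p(s) = det(sI - A) = s^3 + 4s^2 - 17s - 60.
Rational-root test: any integer root divides -60. Testing small divisors, s = -3 works: p(-3) = -27 + 36 + 51 + (-60) = 0, so (s + 3) is a factor.
Dividing, p(s) = (s + 3)(s^2 + s - 20).
Factor s^2 + s - 20: two numbers with sum -1 and product -20 are 4 and -5, so s^2 + s - 20 = (s - 4)(s + 5).
Hence p(s) = (s - 4) (s + 3) (s + 5), with roots -5, -3, 4.
At least one eigenvalue has non-negative real part, so the system is not asymptotically stable.

-5, -3, 4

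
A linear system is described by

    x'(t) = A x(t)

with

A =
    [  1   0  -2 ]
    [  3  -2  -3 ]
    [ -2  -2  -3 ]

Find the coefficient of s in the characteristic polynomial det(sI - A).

Expand det(sI - A) for the 3×3 matrix.
p(s) = s^3 + 4s^2 - 9s - 20.
(Check: constant term = det(-A) = (-1)^3 det A = -20; coefficient of s^2 = -tr A = 4.)
The coefficient of s is -9.

-9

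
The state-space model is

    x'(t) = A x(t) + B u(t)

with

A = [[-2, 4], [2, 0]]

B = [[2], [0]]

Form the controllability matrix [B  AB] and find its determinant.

AB = [[-4], [4]]
Controllability matrix C = [B  AB] = [[2, -4], [0, 4]]
det(C) = 2·4 - (-4)·0 = 8 - 0 = 8
Since det(C) ≠ 0, rank(C) = 2 and the system is completely controllable.

8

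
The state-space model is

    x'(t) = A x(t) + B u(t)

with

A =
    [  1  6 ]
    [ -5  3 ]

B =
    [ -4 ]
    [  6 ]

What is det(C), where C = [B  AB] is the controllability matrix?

-344

AB = [[32], [38]]
Controllability matrix C = [B  AB] = [[-4, 32], [6, 38]]
det(C) = (-4)·38 - 32·6 = -152 - 192 = -344
Since det(C) ≠ 0, rank(C) = 2 and the system is completely controllable.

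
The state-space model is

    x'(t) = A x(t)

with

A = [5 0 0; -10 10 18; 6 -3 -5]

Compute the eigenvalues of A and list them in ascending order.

1, 4, 5

det(sI - A) = s^3 - (tr A)s^2 + (M11 + M22 + M33)s - det A, where Mii is the 2×2 principal minor of A obtained by deleting row i and column i.
tr A = 5 + 10 + (-5) = 10; M11 = 10·(-5) - 18·(-3) = -50 - (-54) = 4; M22 = 5·(-5) - 0·6 = -25 - 0 = -25; M33 = 5·10 - 0·(-10) = 50 - 0 = 50; sum of minors = 29.
det A = 5·(10·(-5) - 18·(-3)) - 0·((-10)·(-5) - 18·6) + 0·((-10)·(-3) - 10·6) = 5·4 - 0·(-58) + 0·(-30) = 20.
So p(s) = det(sI - A) = s^3 - 10s^2 + 29s - 20.
Rational-root test: any integer root divides -20. Testing small divisors, s = 1 works: p(1) = 1 + (-10) + 29 + (-20) = 0, so (s - 1) is a factor.
Dividing, p(s) = (s - 1)(s^2 - 9s + 20).
Factor s^2 - 9s + 20: two numbers with sum 9 and product 20 are 5 and 4, so s^2 - 9s + 20 = (s - 5)(s - 4).
Hence p(s) = (s - 5) (s - 4) (s - 1), with roots 1, 4, 5.
At least one eigenvalue has non-negative real part, so the system is not asymptotically stable.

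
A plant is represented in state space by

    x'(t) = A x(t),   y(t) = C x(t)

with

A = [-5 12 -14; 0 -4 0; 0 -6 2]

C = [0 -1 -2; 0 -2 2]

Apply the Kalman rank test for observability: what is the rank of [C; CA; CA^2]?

CA = [[0, 16, -4], [0, -4, 4]]
CA^2 = [[0, -40, -8], [0, -8, 8]]
Observability matrix O = [C; CA; CA^2] = [[0, -1, -2], [0, -2, 2], [0, 16, -4], [0, -4, 4], [0, -40, -8], [0, -8, 8]]
Column 1 of O is identically zero, so rank(O) ≤ 2.
The 2×2 minor from rows 1, 2, columns 2, 3 is (-1)·2 - (-2)·(-2) = -2 - 4 = -6 ≠ 0, so rank(O) = 2.
rank(O) = 2 < n = 3, so the pair (A, C) is not completely observable.

2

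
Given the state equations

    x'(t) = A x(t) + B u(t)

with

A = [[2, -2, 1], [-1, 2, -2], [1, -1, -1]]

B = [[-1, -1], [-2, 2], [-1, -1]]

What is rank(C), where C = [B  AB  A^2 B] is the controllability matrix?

3

AB = [[1, -7], [-1, 7], [2, -2]]
A^2B = [[6, -30], [-7, 25], [0, -12]]
Controllability matrix C = [B  AB  A^2B] = [[-1, -1, 1, -7, 6, -30], [-2, 2, -1, 7, -7, 25], [-1, -1, 2, -2, 0, -12]]
Take the 3×3 submatrix of C formed by columns 1, 2, 3: [[-1, -1, 1], [-2, 2, -1], [-1, -1, 2]]. Its determinant is (-1)·(2·2 - (-1)·(-1)) - (-1)·((-2)·2 - (-1)·(-1)) + 1·((-2)·(-1) - 2·(-1)) = (-1)·3 - (-1)·(-5) + 1·4 = -4 ≠ 0.
So rank(C) ≥ 3; since C has 3 rows, rank(C) = 3.
rank(C) = 3 = n, so the pair (A, B) is completely controllable.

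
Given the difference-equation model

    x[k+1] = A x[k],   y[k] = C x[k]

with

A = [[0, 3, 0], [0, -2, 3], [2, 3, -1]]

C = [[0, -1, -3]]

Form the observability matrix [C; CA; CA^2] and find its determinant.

54

CA = [[-6, -7, 0]]
CA^2 = [[0, -4, -21]]
Observability matrix O = [C; CA; CA^2] = [[0, -1, -3], [-6, -7, 0], [0, -4, -21]]
Expanding along the first row, det(O) = 0·((-7)·(-21) - 0·(-4)) - (-1)·((-6)·(-21) - 0·0) + (-3)·((-6)·(-4) - (-7)·0) = 0·147 - (-1)·126 + (-3)·24 = 54
Since det(O) ≠ 0, rank(O) = 3 and the system is completely observable.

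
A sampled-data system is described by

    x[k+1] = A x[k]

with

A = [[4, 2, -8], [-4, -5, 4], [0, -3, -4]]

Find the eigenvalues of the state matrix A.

det(zI - A) = z^3 - (tr A)z^2 + (M11 + M22 + M33)z - det A, where Mii is the 2×2 principal minor of A obtained by deleting row i and column i.
tr A = 4 + (-5) + (-4) = -5; M11 = (-5)·(-4) - 4·(-3) = 20 - (-12) = 32; M22 = 4·(-4) - (-8)·0 = -16 - 0 = -16; M33 = 4·(-5) - 2·(-4) = -20 - (-8) = -12; sum of minors = 4.
det A = 4·((-5)·(-4) - 4·(-3)) - 2·((-4)·(-4) - 4·0) + (-8)·((-4)·(-3) - (-5)·0) = 4·32 - 2·16 + (-8)·12 = 0.
So p(z) = det(zI - A) = z^3 + 5z^2 + 4z.
The constant term is 0, so p(z) = z(z^2 + 5z + 4).
Factor z^2 + 5z + 4: two numbers with sum -5 and product 4 are -1 and -4, so z^2 + 5z + 4 = (z + 1)(z + 4).
Hence p(z) = z (z + 1) (z + 4), with roots -4, -1, 0.

-4, -1, 0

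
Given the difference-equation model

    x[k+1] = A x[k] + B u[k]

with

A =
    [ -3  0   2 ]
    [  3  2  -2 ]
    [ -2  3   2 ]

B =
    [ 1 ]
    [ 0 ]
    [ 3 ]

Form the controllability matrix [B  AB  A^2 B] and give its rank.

3

AB = [[3], [-3], [4]]
A^2B = [[-1], [-5], [-7]]
Controllability matrix C = [B  AB  A^2B] = [[1, 3, -1], [0, -3, -5], [3, 4, -7]]
det(C) = 1·((-3)·(-7) - (-5)·4) - 3·(0·(-7) - (-5)·3) + (-1)·(0·4 - (-3)·3) = 1·41 - 3·15 + (-1)·9 = -13 ≠ 0, so rank(C) = 3.
rank(C) = 3 = n, so the pair (A, B) is completely controllable.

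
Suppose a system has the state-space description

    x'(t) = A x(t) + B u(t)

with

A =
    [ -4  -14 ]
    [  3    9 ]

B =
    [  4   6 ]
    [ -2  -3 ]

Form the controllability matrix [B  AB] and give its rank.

1

AB = [[12, 18], [-6, -9]]
Controllability matrix C = [B  AB] = [[4, 6, 12, 18], [-2, -3, -6, -9]]
Every column of C is a scalar multiple of column 1 = [4, -2] (multipliers 1, 3/2, 3, 9/2), so the columns span a one-dimensional space.
C ≠ 0, hence rank(C) = 1.
rank(C) = 1 < n = 2, so the pair (A, B) is not completely controllable.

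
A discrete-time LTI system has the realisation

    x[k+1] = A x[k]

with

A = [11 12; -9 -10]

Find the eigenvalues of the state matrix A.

det(zI - A) = z^2 - (tr A)z + det A, with tr A = 11 + (-10) = 1 and det A = 11·(-10) - 12·(-9) = -110 - (-108) = -2.
So p(z) = det(zI - A) = z^2 - z - 2.
Factor z^2 - z - 2: two numbers with sum 1 and product -2 are 2 and -1, so z^2 - z - 2 = (z - 2)(z + 1).
Hence p(z) = (z - 2) (z + 1), with roots -1, 2.

-1, 2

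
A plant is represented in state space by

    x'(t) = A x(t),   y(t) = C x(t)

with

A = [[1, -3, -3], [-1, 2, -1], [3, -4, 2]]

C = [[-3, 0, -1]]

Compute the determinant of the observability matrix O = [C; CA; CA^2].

CA = [[-6, 13, 7]]
CA^2 = [[2, 16, 19]]
Observability matrix O = [C; CA; CA^2] = [[-3, 0, -1], [-6, 13, 7], [2, 16, 19]]
Expanding along the first row, det(O) = (-3)·(13·19 - 7·16) - 0·((-6)·19 - 7·2) + (-1)·((-6)·16 - 13·2) = (-3)·135 - 0·(-128) + (-1)·(-122) = -283
Since det(O) ≠ 0, rank(O) = 3 and the system is completely observable.

-283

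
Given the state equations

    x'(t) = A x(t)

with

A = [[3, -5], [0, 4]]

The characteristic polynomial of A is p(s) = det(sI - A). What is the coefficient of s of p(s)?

For a 2×2 matrix, det(sI - A) = s^2 - (tr A)s + det A.
tr A = 7, det A = 12.
So p(s) = s^2 - 7s + 12.
The coefficient of s is -7.

-7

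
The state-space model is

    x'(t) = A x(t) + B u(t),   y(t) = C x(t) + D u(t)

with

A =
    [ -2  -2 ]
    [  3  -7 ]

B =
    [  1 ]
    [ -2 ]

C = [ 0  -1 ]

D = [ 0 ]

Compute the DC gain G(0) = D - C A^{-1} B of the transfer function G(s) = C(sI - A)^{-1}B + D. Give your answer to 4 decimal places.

0.0500

G(0) = C(-A)^{-1}B + D = -C A^{-1} B + D.
det A = 20, so A^{-1} = (1/20)·adj(A) = [[-7/20, 1/10], [-3/20, -1/10]]
A^{-1} B = [-11/20, 1/20]^T
C A^{-1} B = -1/20
G(0) = D - C A^{-1} B = 0 - (-1/20) = 1/20 ≈ 0.0500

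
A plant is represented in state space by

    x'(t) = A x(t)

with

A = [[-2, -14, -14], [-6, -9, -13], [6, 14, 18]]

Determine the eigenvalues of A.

-2, 4, 5

det(sI - A) = s^3 - (tr A)s^2 + (M11 + M22 + M33)s - det A, where Mii is the 2×2 principal minor of A obtained by deleting row i and column i.
tr A = (-2) + (-9) + 18 = 7; M11 = (-9)·18 - (-13)·14 = -162 - (-182) = 20; M22 = (-2)·18 - (-14)·6 = -36 - (-84) = 48; M33 = (-2)·(-9) - (-14)·(-6) = 18 - 84 = -66; sum of minors = 2.
det A = (-2)·((-9)·18 - (-13)·14) - (-14)·((-6)·18 - (-13)·6) + (-14)·((-6)·14 - (-9)·6) = (-2)·20 - (-14)·(-30) + (-14)·(-30) = -40.
So p(s) = det(sI - A) = s^3 - 7s^2 + 2s + 40.
Rational-root test: any integer root divides 40. Testing small divisors, s = -2 works: p(-2) = -8 + (-28) + (-4) + 40 = 0, so (s + 2) is a factor.
Dividing, p(s) = (s + 2)(s^2 - 9s + 20).
Factor s^2 - 9s + 20: two numbers with sum 9 and product 20 are 5 and 4, so s^2 - 9s + 20 = (s - 5)(s - 4).
Hence p(s) = (s - 5) (s - 4) (s + 2), with roots -2, 4, 5.
At least one eigenvalue has non-negative real part, so the system is not asymptotically stable.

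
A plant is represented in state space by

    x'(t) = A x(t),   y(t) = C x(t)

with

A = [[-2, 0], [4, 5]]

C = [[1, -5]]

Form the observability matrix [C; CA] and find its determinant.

CA = [[-22, -25]]
Observability matrix O = [C; CA] = [[1, -5], [-22, -25]]
det(O) = 1·(-25) - (-5)·(-22) = -25 - 110 = -135
Since det(O) ≠ 0, rank(O) = 2 and the system is completely observable.

-135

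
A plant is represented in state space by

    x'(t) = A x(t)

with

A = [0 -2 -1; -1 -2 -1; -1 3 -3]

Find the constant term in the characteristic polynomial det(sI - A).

Expand det(sI - A) for the 3×3 matrix.
p(s) = s^3 + 5s^2 + 6s - 9.
(Check: constant term = det(-A) = (-1)^3 det A = -9; coefficient of s^2 = -tr A = 5.)
The constant term is -9.

-9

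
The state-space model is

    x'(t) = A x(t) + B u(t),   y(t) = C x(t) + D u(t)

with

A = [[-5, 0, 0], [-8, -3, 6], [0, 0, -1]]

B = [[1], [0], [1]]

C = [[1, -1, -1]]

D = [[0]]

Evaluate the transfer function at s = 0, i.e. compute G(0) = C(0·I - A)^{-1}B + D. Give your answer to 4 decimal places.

G(0) = C(-A)^{-1}B + D = -C A^{-1} B + D.
det A = -15, so A^{-1} = (1/-15)·adj(A) = [[-1/5, 0, 0], [8/15, -1/3, -2], [0, 0, -1]]
A^{-1} B = [-1/5, -22/15, -1]^T
C A^{-1} B = 34/15
G(0) = D - C A^{-1} B = 0 - (34/15) = -34/15 ≈ -2.2667

-2.2667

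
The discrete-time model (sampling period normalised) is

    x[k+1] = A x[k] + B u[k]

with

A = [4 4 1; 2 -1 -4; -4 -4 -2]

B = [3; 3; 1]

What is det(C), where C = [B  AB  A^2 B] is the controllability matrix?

AB = [[25], [-1], [-26]]
A^2B = [[70], [155], [-44]]
Controllability matrix C = [B  AB  A^2B] = [[3, 25, 70], [3, -1, 155], [1, -26, -44]]
Expanding along the first row, det(C) = 3·((-1)·(-44) - 155·(-26)) - 25·(3·(-44) - 155·1) + 70·(3·(-26) - (-1)·1) = 3·4074 - 25·(-287) + 70·(-77) = 14007
Since det(C) ≠ 0, rank(C) = 3 and the system is completely controllable.

14007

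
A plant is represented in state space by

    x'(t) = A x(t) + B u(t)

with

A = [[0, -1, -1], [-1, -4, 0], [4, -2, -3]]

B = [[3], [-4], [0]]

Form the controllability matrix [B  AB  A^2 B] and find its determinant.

AB = [[4], [13], [20]]
A^2B = [[-33], [-56], [-70]]
Controllability matrix C = [B  AB  A^2B] = [[3, 4, -33], [-4, 13, -56], [0, 20, -70]]
Expanding along the first row, det(C) = 3·(13·(-70) - (-56)·20) - 4·((-4)·(-70) - (-56)·0) + (-33)·((-4)·20 - 13·0) = 3·210 - 4·280 + (-33)·(-80) = 2150
Since det(C) ≠ 0, rank(C) = 3 and the system is completely controllable.

2150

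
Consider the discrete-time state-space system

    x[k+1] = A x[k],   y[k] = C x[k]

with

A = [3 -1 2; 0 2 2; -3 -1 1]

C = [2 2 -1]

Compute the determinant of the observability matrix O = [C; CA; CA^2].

-40

CA = [[9, 3, 7]]
CA^2 = [[6, -10, 31]]
Observability matrix O = [C; CA; CA^2] = [[2, 2, -1], [9, 3, 7], [6, -10, 31]]
Expanding along the first row, det(O) = 2·(3·31 - 7·(-10)) - 2·(9·31 - 7·6) + (-1)·(9·(-10) - 3·6) = 2·163 - 2·237 + (-1)·(-108) = -40
Since det(O) ≠ 0, rank(O) = 3 and the system is completely observable.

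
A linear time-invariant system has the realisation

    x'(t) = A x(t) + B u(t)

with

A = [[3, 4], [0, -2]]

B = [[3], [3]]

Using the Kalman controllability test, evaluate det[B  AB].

AB = [[21], [-6]]
Controllability matrix C = [B  AB] = [[3, 21], [3, -6]]
det(C) = 3·(-6) - 21·3 = -18 - 63 = -81
Since det(C) ≠ 0, rank(C) = 2 and the system is completely controllable.

-81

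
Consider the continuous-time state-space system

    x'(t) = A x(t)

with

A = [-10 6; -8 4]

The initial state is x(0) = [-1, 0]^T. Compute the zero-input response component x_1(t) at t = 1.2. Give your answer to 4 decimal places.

0.2392

det(sI - A) = s^2 - (tr A)s + det A, with tr A = (-10) + 4 = -6 and det A = (-10)·4 - 6·(-8) = -40 - (-48) = 8.
So p(s) = det(sI - A) = s^2 + 6s + 8.
Factor s^2 + 6s + 8: two numbers with sum -6 and product 8 are -2 and -4, so s^2 + 6s + 8 = (s + 2)(s + 4).
Hence p(s) = (s + 2) (s + 4), with roots -4, -2.
The eigenvalues -4, -2 are distinct and real, so A is diagonalisable and x(t) = e^{At} x(0) = V diag(e^{λ_i t}) V^{-1} x(0), where the columns of V are the eigenvectors.
λ = -4: A - (-4)I = [[-6, 6], [-8, 8]]. Row 1 gives (-6)·v1 + 6·v2 = 0, so take v_1 = [1, 1]^T.
λ = -2: A - (-2)I = [[-8, 6], [-8, 6]]. Row 1 gives (-8)·v1 + 6·v2 = 0, so take v_2 = [3, 4]^T.
V = [v_1 v_2] = [[1, 3], [1, 4]] has det V = 1, so V^{-1} = adj(V)/det V = [[4, -3], [-1, 1]].
Modal coordinates z(0) = V^{-1} x(0): 4·(-1) + (-3)·0 = -4; (-1)·(-1) + 1·0 = 1; so z(0) = [-4, 1]^T.
x_1(t) = Σ_i (v_i)_1 · z_i(0) · e^{λ_i t} (row 1 of V times the modal terms).
x_1(1.2) = 1·(-4)·e^{-4·1.2} + 3·1·e^{-2·1.2} = (-4)·0.008230 + 3·0.090718 = 0.2392.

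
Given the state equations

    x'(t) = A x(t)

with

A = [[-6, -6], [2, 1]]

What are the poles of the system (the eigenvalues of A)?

det(sI - A) = s^2 - (tr A)s + det A, with tr A = (-6) + 1 = -5 and det A = (-6)·1 - (-6)·2 = -6 - (-12) = 6.
So p(s) = det(sI - A) = s^2 + 5s + 6.
Factor s^2 + 5s + 6: two numbers with sum -5 and product 6 are -2 and -3, so s^2 + 5s + 6 = (s + 2)(s + 3).
Hence p(s) = (s + 2) (s + 3), with roots -3, -2.
All eigenvalues have negative real part, so the system is asymptotically stable.

-3, -2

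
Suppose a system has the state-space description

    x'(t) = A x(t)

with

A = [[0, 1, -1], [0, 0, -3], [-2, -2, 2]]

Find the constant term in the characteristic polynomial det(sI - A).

-6

Expand det(sI - A) for the 3×3 matrix.
p(s) = s^3 - 2s^2 - 8s - 6.
(Check: constant term = det(-A) = (-1)^3 det A = -6; coefficient of s^2 = -tr A = -2.)
The constant term is -6.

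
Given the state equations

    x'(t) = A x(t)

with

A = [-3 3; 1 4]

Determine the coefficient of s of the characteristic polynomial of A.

For a 2×2 matrix, det(sI - A) = s^2 - (tr A)s + det A.
tr A = 1, det A = -15.
So p(s) = s^2 - s - 15.
The coefficient of s is -1.

-1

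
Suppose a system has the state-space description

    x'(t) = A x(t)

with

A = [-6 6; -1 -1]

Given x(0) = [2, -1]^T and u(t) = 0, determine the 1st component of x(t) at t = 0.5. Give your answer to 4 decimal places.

-0.6073

det(sI - A) = s^2 - (tr A)s + det A, with tr A = (-6) + (-1) = -7 and det A = (-6)·(-1) - 6·(-1) = 6 - (-6) = 12.
So p(s) = det(sI - A) = s^2 + 7s + 12.
Factor s^2 + 7s + 12: two numbers with sum -7 and product 12 are -3 and -4, so s^2 + 7s + 12 = (s + 3)(s + 4).
Hence p(s) = (s + 3) (s + 4), with roots -4, -3.
The eigenvalues -4, -3 are distinct and real, so A is diagonalisable and x(t) = e^{At} x(0) = V diag(e^{λ_i t}) V^{-1} x(0), where the columns of V are the eigenvectors.
λ = -4: A - (-4)I = [[-2, 6], [-1, 3]]. Row 1 gives (-2)·v1 + 6·v2 = 0, so take v_1 = [-3, -1]^T.
λ = -3: A - (-3)I = [[-3, 6], [-1, 2]]. Row 1 gives (-3)·v1 + 6·v2 = 0, so take v_2 = [2, 1]^T.
V = [v_1 v_2] = [[-3, 2], [-1, 1]] has det V = -1, so V^{-1} = adj(V)/det V = [[-1, 2], [-1, 3]].
Modal coordinates z(0) = V^{-1} x(0): (-1)·2 + 2·(-1) = -4; (-1)·2 + 3·(-1) = -5; so z(0) = [-4, -5]^T.
x_1(t) = Σ_i (v_i)_1 · z_i(0) · e^{λ_i t} (row 1 of V times the modal terms).
x_1(0.5) = (-3)·(-4)·e^{-4·0.5} + 2·(-5)·e^{-3·0.5} = 12·0.135335 + (-10)·0.223130 = -0.6073.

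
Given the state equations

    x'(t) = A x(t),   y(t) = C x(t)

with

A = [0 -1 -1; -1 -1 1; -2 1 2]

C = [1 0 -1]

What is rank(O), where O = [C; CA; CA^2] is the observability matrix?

3

CA = [[2, -2, -3]]
CA^2 = [[8, -3, -10]]
Observability matrix O = [C; CA; CA^2] = [[1, 0, -1], [2, -2, -3], [8, -3, -10]]
det(O) = 1·((-2)·(-10) - (-3)·(-3)) - 0·(2·(-10) - (-3)·8) + (-1)·(2·(-3) - (-2)·8) = 1·11 - 0·4 + (-1)·10 = 1 ≠ 0, so rank(O) = 3.
rank(O) = 3 = n, so the pair (A, C) is completely observable.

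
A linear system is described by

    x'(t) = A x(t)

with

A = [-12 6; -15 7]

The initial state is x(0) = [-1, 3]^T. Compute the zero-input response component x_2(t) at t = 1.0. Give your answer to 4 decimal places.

det(sI - A) = s^2 - (tr A)s + det A, with tr A = (-12) + 7 = -5 and det A = (-12)·7 - 6·(-15) = -84 - (-90) = 6.
So p(s) = det(sI - A) = s^2 + 5s + 6.
Factor s^2 + 5s + 6: two numbers with sum -5 and product 6 are -2 and -3, so s^2 + 5s + 6 = (s + 2)(s + 3).
Hence p(s) = (s + 2) (s + 3), with roots -3, -2.
The eigenvalues -3, -2 are distinct and real, so A is diagonalisable and x(t) = e^{At} x(0) = V diag(e^{λ_i t}) V^{-1} x(0), where the columns of V are the eigenvectors.
λ = -3: A - (-3)I = [[-9, 6], [-15, 10]]. Row 1 gives (-9)·v1 + 6·v2 = 0, so take v_1 = [-2, -3]^T.
λ = -2: A - (-2)I = [[-10, 6], [-15, 9]]. Row 1 gives (-10)·v1 + 6·v2 = 0, so take v_2 = [3, 5]^T.
V = [v_1 v_2] = [[-2, 3], [-3, 5]] has det V = -1, so V^{-1} = adj(V)/det V = [[-5, 3], [-3, 2]].
Modal coordinates z(0) = V^{-1} x(0): (-5)·(-1) + 3·3 = 14; (-3)·(-1) + 2·3 = 9; so z(0) = [14, 9]^T.
x_2(t) = Σ_i (v_i)_2 · z_i(0) · e^{λ_i t} (row 2 of V times the modal terms).
x_2(1.0) = (-3)·14·e^{-3·1.0} + 5·9·e^{-2·1.0} = (-42)·0.049787 + 45·0.135335 = 3.9990.

3.9990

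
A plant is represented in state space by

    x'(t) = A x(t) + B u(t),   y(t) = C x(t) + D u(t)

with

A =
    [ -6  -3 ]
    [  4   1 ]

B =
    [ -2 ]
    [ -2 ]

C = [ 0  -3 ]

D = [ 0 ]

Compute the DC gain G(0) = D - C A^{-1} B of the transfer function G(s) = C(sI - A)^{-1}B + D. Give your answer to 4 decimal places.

10.0000

G(0) = C(-A)^{-1}B + D = -C A^{-1} B + D.
det A = 6, so A^{-1} = (1/6)·adj(A) = [[1/6, 1/2], [-2/3, -1]]
A^{-1} B = [-4/3, 10/3]^T
C A^{-1} B = -10
G(0) = D - C A^{-1} B = 0 - (-10) = 10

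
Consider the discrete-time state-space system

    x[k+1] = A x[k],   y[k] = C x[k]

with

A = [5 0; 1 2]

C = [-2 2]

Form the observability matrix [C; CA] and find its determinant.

8

CA = [[-8, 4]]
Observability matrix O = [C; CA] = [[-2, 2], [-8, 4]]
det(O) = (-2)·4 - 2·(-8) = -8 - (-16) = 8
Since det(O) ≠ 0, rank(O) = 2 and the system is completely observable.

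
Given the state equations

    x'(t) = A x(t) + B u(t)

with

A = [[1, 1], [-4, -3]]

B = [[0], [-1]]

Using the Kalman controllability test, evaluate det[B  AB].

AB = [[-1], [3]]
Controllability matrix C = [B  AB] = [[0, -1], [-1, 3]]
det(C) = 0·3 - (-1)·(-1) = 0 - 1 = -1
Since det(C) ≠ 0, rank(C) = 2 and the system is completely controllable.

-1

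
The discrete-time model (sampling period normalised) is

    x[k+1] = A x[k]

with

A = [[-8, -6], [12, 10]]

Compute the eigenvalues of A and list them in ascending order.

det(zI - A) = z^2 - (tr A)z + det A, with tr A = (-8) + 10 = 2 and det A = (-8)·10 - (-6)·12 = -80 - (-72) = -8.
So p(z) = det(zI - A) = z^2 - 2z - 8.
Factor z^2 - 2z - 8: two numbers with sum 2 and product -8 are 4 and -2, so z^2 - 2z - 8 = (z - 4)(z + 2).
Hence p(z) = (z - 4) (z + 2), with roots -2, 4.

-2, 4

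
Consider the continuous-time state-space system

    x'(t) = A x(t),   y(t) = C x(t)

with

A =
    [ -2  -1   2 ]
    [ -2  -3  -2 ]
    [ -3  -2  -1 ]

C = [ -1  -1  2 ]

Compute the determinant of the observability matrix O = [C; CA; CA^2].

-12

CA = [[-2, 0, -2]]
CA^2 = [[10, 6, -2]]
Observability matrix O = [C; CA; CA^2] = [[-1, -1, 2], [-2, 0, -2], [10, 6, -2]]
Expanding along the first row, det(O) = (-1)·(0·(-2) - (-2)·6) - (-1)·((-2)·(-2) - (-2)·10) + 2·((-2)·6 - 0·10) = (-1)·12 - (-1)·24 + 2·(-12) = -12
Since det(O) ≠ 0, rank(O) = 3 and the system is completely observable.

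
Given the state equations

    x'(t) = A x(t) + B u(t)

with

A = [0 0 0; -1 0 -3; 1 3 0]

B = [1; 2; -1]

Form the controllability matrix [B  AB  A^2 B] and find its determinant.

159

AB = [[0], [2], [7]]
A^2B = [[0], [-21], [6]]
Controllability matrix C = [B  AB  A^2B] = [[1, 0, 0], [2, 2, -21], [-1, 7, 6]]
Expanding along the first row, det(C) = 1·(2·6 - (-21)·7) - 0·(2·6 - (-21)·(-1)) + 0·(2·7 - 2·(-1)) = 1·159 - 0·(-9) + 0·16 = 159
Since det(C) ≠ 0, rank(C) = 3 and the system is completely controllable.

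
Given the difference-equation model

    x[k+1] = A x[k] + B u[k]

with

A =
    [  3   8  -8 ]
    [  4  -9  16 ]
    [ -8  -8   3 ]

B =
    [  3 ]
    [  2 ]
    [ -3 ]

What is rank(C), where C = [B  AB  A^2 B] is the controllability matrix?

AB = [[49], [-54], [-49]]
A^2B = [[107], [-102], [-107]]
Controllability matrix C = [B  AB  A^2B] = [[3, 49, 107], [2, -54, -102], [-3, -49, -107]]
The rows r1, r2, r3 of C are linearly dependent: r1 + r3 = 0 (check each entry), so rank(C) ≤ 2.
The 2×2 minor from rows 1, 2, columns 1, 2 is 3·(-54) - 49·2 = -162 - 98 = -260 ≠ 0, so rank(C) = 2.
rank(C) = 2 < n = 3, so the pair (A, B) is not completely controllable.

2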